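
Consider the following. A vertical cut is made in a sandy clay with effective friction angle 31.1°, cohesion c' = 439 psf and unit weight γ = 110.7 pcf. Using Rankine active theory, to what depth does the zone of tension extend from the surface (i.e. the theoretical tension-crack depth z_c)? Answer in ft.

K_a = tan²(45° − 31.1°/2) = 0.3188; √K_a = 0.5646.
The active pressure is zero where K_a γ z = 2c√K_a, so z_c = 2c/(γ√K_a) = 2×439/(110.7×0.5646) = 14.05 ft.

14.0 ft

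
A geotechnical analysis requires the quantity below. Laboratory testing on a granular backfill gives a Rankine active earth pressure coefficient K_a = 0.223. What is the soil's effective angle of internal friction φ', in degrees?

39.4°

K_a = tan²(45° − φ/2) ⇒ 45° − φ/2 = arctan(√0.223) = 25.28°.
φ = 2(45° − 25.28°) = 39.44°.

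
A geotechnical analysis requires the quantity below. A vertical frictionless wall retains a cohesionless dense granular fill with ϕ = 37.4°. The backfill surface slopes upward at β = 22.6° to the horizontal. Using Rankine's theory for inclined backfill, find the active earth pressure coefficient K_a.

K_a = cos β · (cos β − √(cos²β − cos²φ)) / (cos β + √(cos²β − cos²φ)).
cos β = 0.9232, cos φ = 0.7944, √(cos²β − cos²φ) = 0.4703.
K_a = 0.9232 × (0.9232 − 0.4703)/(0.9232 + 0.4703) = 0.3000.

0.300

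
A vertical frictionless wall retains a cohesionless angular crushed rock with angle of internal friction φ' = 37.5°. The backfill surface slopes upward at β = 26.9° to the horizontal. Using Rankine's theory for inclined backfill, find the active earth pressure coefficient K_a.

K_a = cos β · (cos β − √(cos²β − cos²φ)) / (cos β + √(cos²β − cos²φ)).
cos β = 0.8918, cos φ = 0.7934, √(cos²β − cos²φ) = 0.4073.
K_a = 0.8918 × (0.8918 − 0.4073)/(0.8918 + 0.4073) = 0.3326.

0.333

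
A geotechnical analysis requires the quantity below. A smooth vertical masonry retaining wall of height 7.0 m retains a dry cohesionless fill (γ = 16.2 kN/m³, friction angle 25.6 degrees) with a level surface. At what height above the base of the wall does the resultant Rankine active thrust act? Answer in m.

2.33 m

K_a = 0.3966.
The pressure distribution is triangular, so the resultant acts at H/3 above the base = 7.0/3 = 2.333 m.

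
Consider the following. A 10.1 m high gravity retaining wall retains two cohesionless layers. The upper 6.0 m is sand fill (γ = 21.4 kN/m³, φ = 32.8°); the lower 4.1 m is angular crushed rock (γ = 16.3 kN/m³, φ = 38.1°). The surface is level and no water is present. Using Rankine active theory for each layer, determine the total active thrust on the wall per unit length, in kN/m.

272 kN/m

K_a1 = tan²(45°−32.8°/2) = 0.2973; K_a2 = tan²(45°−38.1°/2) = 0.2368.
Layer 1: σ at base = K_a1 γ₁ h₁ = 38.17 kPa; P₁ = ½×38.17×6.0 = 114.5.
Layer 2: σ_v at top = γ₁h₁ = 128.4; σ_h top = K_a2×128.4 = 30.41; σ_h base = K_a2×(128.4+16.3×4.1) = 46.24.
P₂ = ½(30.41+46.24)×4.1 = 157.1. Total P_a = 114.5+157.1 = 271.6 kN/m.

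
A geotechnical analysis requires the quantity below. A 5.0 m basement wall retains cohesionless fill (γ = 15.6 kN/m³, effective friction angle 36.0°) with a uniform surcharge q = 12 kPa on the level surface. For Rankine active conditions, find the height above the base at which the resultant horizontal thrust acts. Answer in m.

1.86 m

K_a = 0.2596.
Triangular part P₁ = ½K_aγH² = 50.63 at H/3 = 1.667 m; rectangular part P₂ = K_a q H = 15.58 at H/2 = 2.500 m.
ȳ = (P₁·1.667 + P₂·2.500)/(P₁+P₂) = 1.863 m.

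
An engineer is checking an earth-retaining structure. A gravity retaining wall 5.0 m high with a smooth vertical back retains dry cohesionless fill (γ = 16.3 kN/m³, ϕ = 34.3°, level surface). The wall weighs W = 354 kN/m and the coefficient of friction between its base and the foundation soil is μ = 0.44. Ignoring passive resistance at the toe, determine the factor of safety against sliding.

2.74

K_a = tan²(45° − 34.3°/2) = 0.2792.
P_a = ½K_aγH² = 0.5×0.2792×16.3×5.0² = 56.88 kN/m, acting at H/3 = 1.667 m above the base.
FS_sliding = μW / P_a = 0.44×354 / 56.88 = 2.738.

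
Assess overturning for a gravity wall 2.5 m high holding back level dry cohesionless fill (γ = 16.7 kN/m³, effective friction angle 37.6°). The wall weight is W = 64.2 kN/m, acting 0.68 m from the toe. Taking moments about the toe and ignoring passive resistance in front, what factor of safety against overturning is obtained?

4.15

K_a = tan²(45° − 37.6°/2) = 0.2421.
P_a = ½K_aγH² = 0.5×0.2421×16.7×2.5² = 12.64 kN/m, acting at H/3 = 0.8333 m above the base.
Overturning moment M_o = P_a × H/3 = 12.64 × 0.8333 = 10.53.
Resisting moment M_r = W × 0.68 = 64.2 × 0.68 = 43.66.
FS_overturning = M_r/M_o = 43.66/10.53 = 4.146.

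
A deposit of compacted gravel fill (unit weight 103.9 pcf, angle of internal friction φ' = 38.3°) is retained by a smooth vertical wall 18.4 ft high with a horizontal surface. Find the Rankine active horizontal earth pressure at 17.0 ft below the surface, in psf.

415 psf

K_a = (1 − sin φ)/(1 + sin φ) = 0.2347.
σ_h = K_a γ z = 0.2347 × 103.9 × 17.0 = 414.6 psf.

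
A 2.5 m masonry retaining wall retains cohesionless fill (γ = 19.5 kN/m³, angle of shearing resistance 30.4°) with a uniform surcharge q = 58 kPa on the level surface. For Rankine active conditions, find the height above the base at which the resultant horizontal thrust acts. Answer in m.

K_a = 0.3280.
Triangular part P₁ = ½K_aγH² = 19.99 at H/3 = 0.8333 m; rectangular part P₂ = K_a q H = 47.56 at H/2 = 1.250 m.
ȳ = (P₁·0.8333 + P₂·1.250)/(P₁+P₂) = 1.127 m.

1.13 m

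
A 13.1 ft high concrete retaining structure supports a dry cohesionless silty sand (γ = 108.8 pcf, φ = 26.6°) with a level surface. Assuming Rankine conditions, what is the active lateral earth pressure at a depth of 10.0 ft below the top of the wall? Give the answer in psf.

415 psf

K_a = (1 − sin φ)/(1 + sin φ) = 0.3814.
σ_h = K_a γ z = 0.3814 × 108.8 × 10.0 = 415.0 psf.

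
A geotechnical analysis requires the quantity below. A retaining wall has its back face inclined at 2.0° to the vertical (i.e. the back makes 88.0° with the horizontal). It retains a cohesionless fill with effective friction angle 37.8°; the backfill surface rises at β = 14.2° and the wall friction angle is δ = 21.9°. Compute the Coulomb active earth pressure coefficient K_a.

K_a = sin²(α+φ) / [sin²α · sin(α−δ) · (1 + √{sin(φ+δ)sin(φ−β) / (sin(α−δ)sin(α+β))})²].
With α = 88.0°, φ = 37.8°, δ = 21.9°, β = 14.2°: K_a = 0.2738.

0.274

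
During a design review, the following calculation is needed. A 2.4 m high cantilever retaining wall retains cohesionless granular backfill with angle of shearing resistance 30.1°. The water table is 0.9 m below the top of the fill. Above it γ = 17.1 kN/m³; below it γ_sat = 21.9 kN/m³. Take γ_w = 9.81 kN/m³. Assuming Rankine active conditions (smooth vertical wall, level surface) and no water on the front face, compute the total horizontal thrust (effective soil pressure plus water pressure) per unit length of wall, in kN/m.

K_a = tan²(45° − φ/2) = 0.3320.
γ' = 21.9 − 9.81 = 12.09 kN/m³. Depth below WT = 1.5 m.
σ'_h at WT = K_a γ d_w = 5.109 kPa; at base = 5.109 + K_a γ' × 1.5 = 11.13 kPa.
P₁ (0–0.9 m) = ½×5.109×0.9 = 2.299. P₂ (0.9–2.4 m) = ½(5.109+11.13)×1.5 = 12.18.
P_w = ½ γ_w h₂² = 0.5×9.81×1.5² = 11.04. Total = 2.299+12.18+11.04 = 25.51 kN/m.

25.5 kN/m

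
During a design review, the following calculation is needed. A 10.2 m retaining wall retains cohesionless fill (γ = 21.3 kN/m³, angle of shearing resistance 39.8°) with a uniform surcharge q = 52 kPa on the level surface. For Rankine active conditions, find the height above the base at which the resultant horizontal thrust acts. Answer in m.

3.95 m

K_a = 0.2194.
Triangular part P₁ = ½K_aγH² = 243.1 at H/3 = 3.400 m; rectangular part P₂ = K_a q H = 116.4 at H/2 = 5.100 m.
ȳ = (P₁·3.400 + P₂·5.100)/(P₁+P₂) = 3.950 m.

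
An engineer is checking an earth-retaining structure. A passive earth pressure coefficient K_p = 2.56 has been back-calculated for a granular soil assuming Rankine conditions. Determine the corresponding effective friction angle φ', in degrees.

K_p = (1+sin φ)/(1−sin φ) ⇒ sin φ = (K_p − 1)/(K_p + 1) = 0.4382.
φ = arcsin(0.4382) = 25.99°.

26.0°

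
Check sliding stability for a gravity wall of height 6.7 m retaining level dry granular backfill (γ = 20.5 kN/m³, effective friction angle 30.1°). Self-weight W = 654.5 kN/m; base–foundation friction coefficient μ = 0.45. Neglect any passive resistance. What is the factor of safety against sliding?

K_a = tan²(45° − 30.1°/2) = 0.3320.
P_a = ½K_aγH² = 0.5×0.3320×20.5×6.7² = 152.8 kN/m, acting at H/3 = 2.233 m above the base.
FS_sliding = μW / P_a = 0.45×654.5 / 152.8 = 1.928.

1.93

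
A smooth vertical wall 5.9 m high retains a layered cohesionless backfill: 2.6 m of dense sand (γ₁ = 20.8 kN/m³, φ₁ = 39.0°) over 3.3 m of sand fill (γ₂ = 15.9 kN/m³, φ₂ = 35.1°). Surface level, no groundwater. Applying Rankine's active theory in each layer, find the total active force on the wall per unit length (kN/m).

K_a1 = tan²(45°−39.0°/2) = 0.2275; K_a2 = tan²(45°−35.1°/2) = 0.2698.
Layer 1: σ at base = K_a1 γ₁ h₁ = 12.30 kPa; P₁ = ½×12.30×2.6 = 15.99.
Layer 2: σ_v at top = γ₁h₁ = 54.08; σ_h top = K_a2×54.08 = 14.59; σ_h base = K_a2×(54.08+15.9×3.3) = 28.75.
P₂ = ½(14.59+28.75)×3.3 = 71.52. Total P_a = 15.99+71.52 = 87.51 kN/m.

87.5 kN/m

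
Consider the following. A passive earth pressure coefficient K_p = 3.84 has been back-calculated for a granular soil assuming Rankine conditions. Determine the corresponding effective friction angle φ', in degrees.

35.9°

K_p = (1+sin φ)/(1−sin φ) ⇒ sin φ = (K_p − 1)/(K_p + 1) = 0.5868.
φ = arcsin(0.5868) = 35.93°.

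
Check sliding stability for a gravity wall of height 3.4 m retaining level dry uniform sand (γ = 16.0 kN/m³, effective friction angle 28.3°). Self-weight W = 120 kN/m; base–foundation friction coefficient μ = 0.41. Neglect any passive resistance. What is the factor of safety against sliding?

K_a = tan²(45° − 28.3°/2) = 0.3568.
P_a = ½K_aγH² = 0.5×0.3568×16.0×3.4² = 32.99 kN/m, acting at H/3 = 1.133 m above the base.
FS_sliding = μW / P_a = 0.41×120 / 32.99 = 1.491.

1.49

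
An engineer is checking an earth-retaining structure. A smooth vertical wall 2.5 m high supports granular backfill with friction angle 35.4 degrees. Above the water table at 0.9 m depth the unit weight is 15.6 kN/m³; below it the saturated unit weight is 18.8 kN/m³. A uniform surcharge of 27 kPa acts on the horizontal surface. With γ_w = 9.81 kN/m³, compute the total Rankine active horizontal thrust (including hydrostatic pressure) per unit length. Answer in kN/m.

K_a = tan²(45° − φ/2) = 0.2664.
γ' = 18.8 − 9.81 = 8.990 kN/m³. h₂ = H − d_w = 1.6 m.
σ'_h: at surface K_a·q = 7.193; at WT K_a(q+γd_w) = 10.93; at base K_a(q+γd_w+γ'h₂) = 14.76 kPa.
P₁ = ½(7.193+10.93)×0.9 = 8.157; P₂ = ½(10.93+14.76)×1.6 = 20.56; P_w = ½γ_w h₂² = 12.56.
Total = 8.157+20.56+12.56 = 41.27 kN/m.

41.3 kN/m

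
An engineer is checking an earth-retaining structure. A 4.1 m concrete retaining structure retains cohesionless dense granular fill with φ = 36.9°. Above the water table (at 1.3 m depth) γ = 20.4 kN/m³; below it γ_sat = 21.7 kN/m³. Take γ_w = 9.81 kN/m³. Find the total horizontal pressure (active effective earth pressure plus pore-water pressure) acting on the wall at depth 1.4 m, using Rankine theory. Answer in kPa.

K_a = (1 − sin φ)/(1 + sin φ) = 0.2497.
γ' = 21.7 − 9.81 = 11.89 kN/m³.
Effective vertical stress at 1.4 m: σ'_v = 20.4×1.3 + 11.89×0.1000 = 27.71 kPa.
σ'_h = K_a σ'_v = 0.2497 × 27.71 = 6.918 kPa; u = γ_w × 0.1000 = 0.9810 kPa.
Total σ_h = 6.918 + 0.9810 = 7.899 kPa.

7.90 kPa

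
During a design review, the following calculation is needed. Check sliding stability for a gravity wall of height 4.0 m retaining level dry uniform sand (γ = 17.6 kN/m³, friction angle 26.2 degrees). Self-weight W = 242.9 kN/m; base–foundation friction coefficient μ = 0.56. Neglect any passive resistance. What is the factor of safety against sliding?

K_a = tan²(45° − 26.2°/2) = 0.3874.
P_a = ½K_aγH² = 0.5×0.3874×17.6×4.0² = 54.55 kN/m, acting at H/3 = 1.333 m above the base.
FS_sliding = μW / P_a = 0.56×242.9 / 54.55 = 2.494.

2.49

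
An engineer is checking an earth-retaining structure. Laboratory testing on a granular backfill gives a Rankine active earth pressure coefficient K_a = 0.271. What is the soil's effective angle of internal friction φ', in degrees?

K_a = tan²(45° − φ/2) ⇒ 45° − φ/2 = arctan(√0.271) = 27.50°.
φ = 2(45° − 27.50°) = 35.00°.

35.0°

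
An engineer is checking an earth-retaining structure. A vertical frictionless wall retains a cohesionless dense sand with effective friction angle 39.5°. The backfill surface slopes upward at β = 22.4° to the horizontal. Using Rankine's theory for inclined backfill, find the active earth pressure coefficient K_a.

0.268

K_a = cos β · (cos β − √(cos²β − cos²φ)) / (cos β + √(cos²β − cos²φ)).
cos β = 0.9245, cos φ = 0.7716, √(cos²β − cos²φ) = 0.5093.
K_a = 0.9245 × (0.9245 − 0.5093)/(0.9245 + 0.5093) = 0.2678.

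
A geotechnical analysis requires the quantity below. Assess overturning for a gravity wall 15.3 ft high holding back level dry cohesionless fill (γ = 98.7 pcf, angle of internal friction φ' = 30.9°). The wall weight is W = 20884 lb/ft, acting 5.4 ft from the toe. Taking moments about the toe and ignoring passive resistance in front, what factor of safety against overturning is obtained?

K_a = tan²(45° − 30.9°/2) = 0.3214.
P_a = ½K_aγH² = 0.5×0.3214×98.7×15.3² = 3713 lb/ft, acting at H/3 = 5.100 ft above the base.
Overturning moment M_o = P_a × H/3 = 3713 × 5.100 = 18940.
Resisting moment M_r = W × 5.4 = 20884 × 5.4 = 112800.
FS_overturning = M_r/M_o = 112800/18940 = 5.955.

5.96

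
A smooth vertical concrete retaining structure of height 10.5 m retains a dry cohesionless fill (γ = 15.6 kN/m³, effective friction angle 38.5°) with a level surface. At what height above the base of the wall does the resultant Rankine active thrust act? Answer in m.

K_a = 0.2327.
The pressure distribution is triangular, so the resultant acts at H/3 above the base = 10.5/3 = 3.500 m.

3.50 m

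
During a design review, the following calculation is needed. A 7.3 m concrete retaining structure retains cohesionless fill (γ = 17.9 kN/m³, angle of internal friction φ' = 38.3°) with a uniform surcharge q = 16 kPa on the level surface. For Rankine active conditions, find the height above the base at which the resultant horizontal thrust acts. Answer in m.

2.67 m

K_a = 0.2347.
Triangular part P₁ = ½K_aγH² = 112.0 at H/3 = 2.433 m; rectangular part P₂ = K_a q H = 27.42 at H/2 = 3.650 m.
ȳ = (P₁·2.433 + P₂·3.650)/(P₁+P₂) = 2.673 m.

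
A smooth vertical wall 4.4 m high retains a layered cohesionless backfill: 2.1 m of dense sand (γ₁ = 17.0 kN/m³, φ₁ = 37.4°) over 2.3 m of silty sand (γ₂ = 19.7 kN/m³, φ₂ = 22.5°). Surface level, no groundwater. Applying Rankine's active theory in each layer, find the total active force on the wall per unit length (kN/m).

K_a1 = tan²(45°−37.4°/2) = 0.2443; K_a2 = tan²(45°−22.5°/2) = 0.4465.
Layer 1: σ at base = K_a1 γ₁ h₁ = 8.720 kPa; P₁ = ½×8.720×2.1 = 9.156.
Layer 2: σ_v at top = γ₁h₁ = 35.70; σ_h top = K_a2×35.70 = 15.94; σ_h base = K_a2×(35.70+19.7×2.3) = 36.17.
P₂ = ½(15.94+36.17)×2.3 = 59.92. Total P_a = 9.156+59.92 = 69.08 kN/m.

69.1 kN/m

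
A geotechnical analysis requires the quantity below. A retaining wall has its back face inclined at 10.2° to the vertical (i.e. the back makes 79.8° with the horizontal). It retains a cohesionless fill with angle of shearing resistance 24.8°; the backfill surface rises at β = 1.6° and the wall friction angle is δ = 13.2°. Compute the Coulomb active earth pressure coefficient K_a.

0.458

K_a = sin²(α+φ) / [sin²α · sin(α−δ) · (1 + √{sin(φ+δ)sin(φ−β) / (sin(α−δ)sin(α+β))})²].
With α = 79.8°, φ = 24.8°, δ = 13.2°, β = 1.6°: K_a = 0.4578.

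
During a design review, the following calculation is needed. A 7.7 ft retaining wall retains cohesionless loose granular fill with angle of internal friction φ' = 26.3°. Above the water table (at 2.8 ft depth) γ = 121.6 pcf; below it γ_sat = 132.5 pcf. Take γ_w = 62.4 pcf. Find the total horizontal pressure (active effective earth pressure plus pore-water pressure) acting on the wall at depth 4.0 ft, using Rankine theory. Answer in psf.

239 psf

K_a = (1 − sin φ)/(1 + sin φ) = 0.3859.
γ' = 132.5 − 62.4 = 70.10 pcf.
Effective vertical stress at 4.0 ft: σ'_v = 121.6×2.8 + 70.10×1.20 = 424.6 psf.
σ'_h = K_a σ'_v = 0.3859 × 424.6 = 163.9 psf; u = γ_w × 1.20 = 74.88 psf.
Total σ_h = 163.9 + 74.88 = 238.7 psf.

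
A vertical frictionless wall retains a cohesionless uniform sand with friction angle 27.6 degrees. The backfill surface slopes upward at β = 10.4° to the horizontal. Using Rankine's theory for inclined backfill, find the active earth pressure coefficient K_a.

0.388

K_a = cos β · (cos β − √(cos²β − cos²φ)) / (cos β + √(cos²β − cos²φ)).
cos β = 0.9836, cos φ = 0.8862, √(cos²β − cos²φ) = 0.4267.
K_a = 0.9836 × (0.9836 − 0.4267)/(0.9836 + 0.4267) = 0.3884.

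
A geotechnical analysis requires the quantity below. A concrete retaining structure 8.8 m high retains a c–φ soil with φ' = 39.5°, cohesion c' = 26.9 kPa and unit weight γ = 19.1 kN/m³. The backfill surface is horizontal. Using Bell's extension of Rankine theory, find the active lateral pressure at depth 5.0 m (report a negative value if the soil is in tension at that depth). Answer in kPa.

-4.13 kPa

K_a = (1 − sin φ)/(1 + sin φ) = 0.2224.
σ_a = K_a γ z − 2c√K_a = 0.2224×19.1×5.0 − 2×26.9×0.4716 = -4.131 kPa.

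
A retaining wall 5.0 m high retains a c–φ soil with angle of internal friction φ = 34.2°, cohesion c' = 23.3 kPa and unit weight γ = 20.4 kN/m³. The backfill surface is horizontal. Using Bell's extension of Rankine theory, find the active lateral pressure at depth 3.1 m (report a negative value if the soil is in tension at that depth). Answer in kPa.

K_a = (1 − sin φ)/(1 + sin φ) = 0.2803.
σ_a = K_a γ z − 2c√K_a = 0.2803×20.4×3.1 − 2×23.3×0.5295 = -6.945 kPa.

-6.94 kPa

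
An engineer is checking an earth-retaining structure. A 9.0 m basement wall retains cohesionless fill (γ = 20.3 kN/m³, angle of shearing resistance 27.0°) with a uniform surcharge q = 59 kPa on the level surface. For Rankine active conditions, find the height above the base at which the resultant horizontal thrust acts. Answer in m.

K_a = 0.3755.
Triangular part P₁ = ½K_aγH² = 308.7 at H/3 = 3.000 m; rectangular part P₂ = K_a q H = 199.4 at H/2 = 4.500 m.
ȳ = (P₁·3.000 + P₂·4.500)/(P₁+P₂) = 3.589 m.

3.59 m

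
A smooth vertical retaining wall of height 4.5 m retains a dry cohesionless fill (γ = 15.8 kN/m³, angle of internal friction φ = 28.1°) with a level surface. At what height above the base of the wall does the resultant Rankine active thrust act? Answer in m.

K_a = 0.3596.
The pressure distribution is triangular, so the resultant acts at H/3 above the base = 4.5/3 = 1.500 m.

1.50 m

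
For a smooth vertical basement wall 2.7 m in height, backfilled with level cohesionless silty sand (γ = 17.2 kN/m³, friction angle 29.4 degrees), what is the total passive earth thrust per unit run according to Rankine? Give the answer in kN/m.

184 kN/m

K_p = tan²(45° + φ/2) = 2.929.
P_p = ½ K_p γ H² = 0.5 × 2.929 × 17.2 × 2.7² = 183.6 kN/m.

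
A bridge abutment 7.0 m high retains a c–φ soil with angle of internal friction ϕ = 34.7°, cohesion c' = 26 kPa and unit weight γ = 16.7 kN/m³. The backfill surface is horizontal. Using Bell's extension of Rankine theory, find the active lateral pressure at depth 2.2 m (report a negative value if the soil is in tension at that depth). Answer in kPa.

K_a = (1 − sin φ)/(1 + sin φ) = 0.2745.
σ_a = K_a γ z − 2c√K_a = 0.2745×16.7×2.2 − 2×26×0.5239 = -17.16 kPa.

-17.2 kPa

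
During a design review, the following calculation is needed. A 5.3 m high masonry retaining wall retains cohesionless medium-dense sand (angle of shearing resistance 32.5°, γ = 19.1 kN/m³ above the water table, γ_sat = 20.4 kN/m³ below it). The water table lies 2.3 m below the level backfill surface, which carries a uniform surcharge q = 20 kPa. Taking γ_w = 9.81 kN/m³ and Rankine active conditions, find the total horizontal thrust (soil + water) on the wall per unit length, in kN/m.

145 kN/m

K_a = tan²(45° − φ/2) = 0.3010.
γ' = 20.4 − 9.81 = 10.59 kN/m³. h₂ = H − d_w = 3.0 m.
σ'_h: at surface K_a·q = 6.020; at WT K_a(q+γd_w) = 19.24; at base K_a(q+γd_w+γ'h₂) = 28.80 kPa.
P₁ = ½(6.020+19.24)×2.3 = 29.05; P₂ = ½(19.24+28.80)×3.0 = 72.07; P_w = ½γ_w h₂² = 44.14.
Total = 29.05+72.07+44.14 = 145.3 kN/m.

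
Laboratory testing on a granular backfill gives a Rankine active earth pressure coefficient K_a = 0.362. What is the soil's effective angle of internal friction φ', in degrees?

27.9°

K_a = tan²(45° − φ/2) ⇒ 45° − φ/2 = arctan(√0.362) = 31.03°.
φ = 2(45° − 31.03°) = 27.93°.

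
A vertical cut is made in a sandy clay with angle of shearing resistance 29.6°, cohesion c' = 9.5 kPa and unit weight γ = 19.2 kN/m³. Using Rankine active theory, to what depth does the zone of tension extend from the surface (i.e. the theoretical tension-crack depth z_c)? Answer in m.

K_a = tan²(45° − 29.6°/2) = 0.3387; √K_a = 0.5820.
The active pressure is zero where K_a γ z = 2c√K_a, so z_c = 2c/(γ√K_a) = 2×9.5/(19.2×0.5820) = 1.700 m.

1.70 m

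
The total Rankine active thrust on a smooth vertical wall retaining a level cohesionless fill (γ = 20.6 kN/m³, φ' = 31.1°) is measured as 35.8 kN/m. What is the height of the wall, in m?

K_a = 0.3188. P_a = ½ K_a γ H² ⇒ H = √(2P_a/(K_a γ)).
H = √(2×35.8/(0.3188×20.6)) = 3.302 m.

3.30 m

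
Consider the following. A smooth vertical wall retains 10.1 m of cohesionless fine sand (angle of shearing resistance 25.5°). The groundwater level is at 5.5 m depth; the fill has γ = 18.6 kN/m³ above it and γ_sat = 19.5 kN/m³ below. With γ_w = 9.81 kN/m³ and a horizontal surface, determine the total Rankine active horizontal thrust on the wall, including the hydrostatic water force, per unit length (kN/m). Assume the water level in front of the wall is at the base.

444 kN/m

K_a = tan²(45° − φ/2) = 0.3981.
γ' = 19.5 − 9.81 = 9.690 kN/m³. Depth below WT = 4.6 m.
σ'_h at WT = K_a γ d_w = 40.73 kPa; at base = 40.73 + K_a γ' × 4.6 = 58.47 kPa.
P₁ (0–5.5 m) = ½×40.73×5.5 = 112.0. P₂ (5.5–10.1 m) = ½(40.73+58.47)×4.6 = 228.2.
P_w = ½ γ_w h₂² = 0.5×9.81×4.6² = 103.8. Total = 112.0+228.2+103.8 = 443.9 kN/m.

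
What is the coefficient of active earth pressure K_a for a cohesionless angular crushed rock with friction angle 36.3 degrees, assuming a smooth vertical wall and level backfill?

K_a = (1 − sin φ)/(1 + sin φ) = (1 − sin 36.3°)/(1 + sin 36.3°) = 0.2563.

0.256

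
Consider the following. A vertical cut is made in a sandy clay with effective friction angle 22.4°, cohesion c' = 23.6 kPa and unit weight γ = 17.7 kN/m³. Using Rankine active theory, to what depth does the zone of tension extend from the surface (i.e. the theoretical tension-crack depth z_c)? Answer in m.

3.98 m

K_a = tan²(45° − 22.4°/2) = 0.4482; √K_a = 0.6694.
The active pressure is zero where K_a γ z = 2c√K_a, so z_c = 2c/(γ√K_a) = 2×23.6/(17.7×0.6694) = 3.983 m.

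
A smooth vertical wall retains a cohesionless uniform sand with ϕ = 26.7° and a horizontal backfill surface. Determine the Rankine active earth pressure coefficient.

0.380

K_a = tan²(45° − φ/2) = tan²(31.65°) = 0.3800.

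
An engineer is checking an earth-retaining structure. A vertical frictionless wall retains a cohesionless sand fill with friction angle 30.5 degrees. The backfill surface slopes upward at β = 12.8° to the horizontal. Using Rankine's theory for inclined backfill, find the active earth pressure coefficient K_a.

K_a = cos β · (cos β − √(cos²β − cos²φ)) / (cos β + √(cos²β − cos²φ)).
cos β = 0.9751, cos φ = 0.8616, √(cos²β − cos²φ) = 0.4566.
K_a = 0.9751 × (0.9751 − 0.4566)/(0.9751 + 0.4566) = 0.3532.

0.353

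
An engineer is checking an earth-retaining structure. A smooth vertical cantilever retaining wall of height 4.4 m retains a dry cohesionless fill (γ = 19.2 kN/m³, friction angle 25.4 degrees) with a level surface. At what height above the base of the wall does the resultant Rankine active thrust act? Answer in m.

K_a = 0.3996.
The pressure distribution is triangular, so the resultant acts at H/3 above the base = 4.4/3 = 1.467 m.

1.47 m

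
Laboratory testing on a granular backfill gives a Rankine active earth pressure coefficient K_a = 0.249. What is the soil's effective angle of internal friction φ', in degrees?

37.0°

K_a = tan²(45° − φ/2) ⇒ 45° − φ/2 = arctan(√0.249) = 26.52°.
φ = 2(45° − 26.52°) = 36.96°.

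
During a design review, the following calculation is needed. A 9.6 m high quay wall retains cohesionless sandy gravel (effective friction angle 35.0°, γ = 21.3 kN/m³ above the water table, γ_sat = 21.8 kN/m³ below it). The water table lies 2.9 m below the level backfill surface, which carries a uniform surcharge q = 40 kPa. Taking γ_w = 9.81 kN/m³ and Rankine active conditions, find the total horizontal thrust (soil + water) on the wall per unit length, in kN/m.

K_a = tan²(45° − φ/2) = 0.2710.
γ' = 21.8 − 9.81 = 11.99 kN/m³. h₂ = H − d_w = 6.7 m.
σ'_h: at surface K_a·q = 10.84; at WT K_a(q+γd_w) = 27.58; at base K_a(q+γd_w+γ'h₂) = 49.35 kPa.
P₁ = ½(10.84+27.58)×2.9 = 55.71; P₂ = ½(27.58+49.35)×6.7 = 257.7; P_w = ½γ_w h₂² = 220.2.
Total = 55.71+257.7+220.2 = 533.6 kN/m.

534 kN/m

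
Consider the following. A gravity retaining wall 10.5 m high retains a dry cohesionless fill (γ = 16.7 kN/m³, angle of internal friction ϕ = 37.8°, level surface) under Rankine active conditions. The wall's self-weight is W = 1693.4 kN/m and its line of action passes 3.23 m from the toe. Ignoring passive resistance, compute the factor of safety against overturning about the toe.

7.07

K_a = tan²(45° − 37.8°/2) = 0.2400.
P_a = ½K_aγH² = 0.5×0.2400×16.7×10.5² = 220.9 kN/m, acting at H/3 = 3.500 m above the base.
Overturning moment M_o = P_a × H/3 = 220.9 × 3.500 = 773.3.
Resisting moment M_r = W × 3.23 = 1693.4 × 3.23 = 5470.
FS_overturning = M_r/M_o = 5470/773.3 = 7.073.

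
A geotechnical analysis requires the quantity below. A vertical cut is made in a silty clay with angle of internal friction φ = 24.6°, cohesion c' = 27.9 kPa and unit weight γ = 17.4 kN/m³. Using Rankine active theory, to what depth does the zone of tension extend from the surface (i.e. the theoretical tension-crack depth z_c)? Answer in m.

5.00 m

K_a = tan²(45° − 24.6°/2) = 0.4121; √K_a = 0.6420.
The active pressure is zero where K_a γ z = 2c√K_a, so z_c = 2c/(γ√K_a) = 2×27.9/(17.4×0.6420) = 4.995 m.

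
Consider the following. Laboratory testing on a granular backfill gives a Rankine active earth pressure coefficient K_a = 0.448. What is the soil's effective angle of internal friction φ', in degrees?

22.4°

K_a = tan²(45° − φ/2) ⇒ 45° − φ/2 = arctan(√0.448) = 33.80°.
φ = 2(45° − 33.80°) = 22.41°.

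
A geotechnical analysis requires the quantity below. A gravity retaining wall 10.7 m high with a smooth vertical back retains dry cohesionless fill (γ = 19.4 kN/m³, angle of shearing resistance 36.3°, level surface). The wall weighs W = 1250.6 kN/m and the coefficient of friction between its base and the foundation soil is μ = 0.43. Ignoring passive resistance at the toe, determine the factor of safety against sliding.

1.89

K_a = tan²(45° − 36.3°/2) = 0.2563.
P_a = ½K_aγH² = 0.5×0.2563×19.4×10.7² = 284.6 kN/m, acting at H/3 = 3.567 m above the base.
FS_sliding = μW / P_a = 0.43×1250.6 / 284.6 = 1.890.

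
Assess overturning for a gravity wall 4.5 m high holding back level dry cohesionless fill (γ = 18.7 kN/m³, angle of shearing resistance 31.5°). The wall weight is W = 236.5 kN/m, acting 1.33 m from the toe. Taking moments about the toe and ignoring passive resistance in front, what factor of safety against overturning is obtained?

K_a = tan²(45° − 31.5°/2) = 0.3136.
P_a = ½K_aγH² = 0.5×0.3136×18.7×4.5² = 59.38 kN/m, acting at H/3 = 1.500 m above the base.
Overturning moment M_o = P_a × H/3 = 59.38 × 1.500 = 89.07.
Resisting moment M_r = W × 1.33 = 236.5 × 1.33 = 314.5.
FS_overturning = M_r/M_o = 314.5/89.07 = 3.531.

3.53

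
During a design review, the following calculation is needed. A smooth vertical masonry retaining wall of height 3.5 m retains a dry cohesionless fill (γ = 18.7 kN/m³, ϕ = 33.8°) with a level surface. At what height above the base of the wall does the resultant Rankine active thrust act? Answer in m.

K_a = 0.2851.
The pressure distribution is triangular, so the resultant acts at H/3 above the base = 3.5/3 = 1.167 m.

1.17 m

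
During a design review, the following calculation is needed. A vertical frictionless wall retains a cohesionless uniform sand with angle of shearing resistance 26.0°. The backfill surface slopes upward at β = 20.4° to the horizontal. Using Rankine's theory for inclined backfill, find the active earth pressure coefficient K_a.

0.523

K_a = cos β · (cos β − √(cos²β − cos²φ)) / (cos β + √(cos²β − cos²φ)).
cos β = 0.9373, cos φ = 0.8988, √(cos²β − cos²φ) = 0.2658.
K_a = 0.9373 × (0.9373 − 0.2658)/(0.9373 + 0.2658) = 0.5231.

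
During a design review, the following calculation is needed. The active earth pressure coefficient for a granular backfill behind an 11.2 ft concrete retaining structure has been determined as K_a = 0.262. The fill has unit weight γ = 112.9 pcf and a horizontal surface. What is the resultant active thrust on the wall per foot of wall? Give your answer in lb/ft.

P = ½ K_a γ H² = 0.5 × 0.262 × 112.9 × 11.2² = 1855 lb/ft.

1860 lb/ft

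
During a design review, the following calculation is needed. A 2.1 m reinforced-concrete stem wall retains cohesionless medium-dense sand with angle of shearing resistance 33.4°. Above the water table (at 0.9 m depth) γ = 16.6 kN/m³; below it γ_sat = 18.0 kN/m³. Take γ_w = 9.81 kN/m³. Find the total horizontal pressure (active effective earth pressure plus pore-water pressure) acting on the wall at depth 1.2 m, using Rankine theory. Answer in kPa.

K_a = (1 − sin φ)/(1 + sin φ) = 0.2899.
γ' = 18.0 − 9.81 = 8.190 kN/m³.
Effective vertical stress at 1.2 m: σ'_v = 16.6×0.9 + 8.190×0.300 = 17.40 kPa.
σ'_h = K_a σ'_v = 0.2899 × 17.40 = 5.044 kPa; u = γ_w × 0.300 = 2.943 kPa.
Total σ_h = 5.044 + 2.943 = 7.987 kPa.

7.99 kPa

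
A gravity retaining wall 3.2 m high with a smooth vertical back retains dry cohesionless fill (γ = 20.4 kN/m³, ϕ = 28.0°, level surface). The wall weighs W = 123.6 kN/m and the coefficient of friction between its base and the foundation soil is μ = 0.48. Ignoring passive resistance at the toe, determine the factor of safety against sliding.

K_a = tan²(45° − 28.0°/2) = 0.3610.
P_a = ½K_aγH² = 0.5×0.3610×20.4×3.2² = 37.71 kN/m, acting at H/3 = 1.067 m above the base.
FS_sliding = μW / P_a = 0.48×123.6 / 37.71 = 1.573.

1.57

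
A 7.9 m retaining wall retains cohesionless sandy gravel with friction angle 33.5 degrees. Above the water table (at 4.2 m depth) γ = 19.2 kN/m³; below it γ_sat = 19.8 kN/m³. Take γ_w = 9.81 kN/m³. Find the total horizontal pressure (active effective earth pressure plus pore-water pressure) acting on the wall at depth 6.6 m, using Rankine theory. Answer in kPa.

K_a = (1 − sin φ)/(1 + sin φ) = 0.2887.
γ' = 19.8 − 9.81 = 9.990 kN/m³.
Effective vertical stress at 6.6 m: σ'_v = 19.2×4.2 + 9.990×2.40 = 104.6 kPa.
σ'_h = K_a σ'_v = 0.2887 × 104.6 = 30.20 kPa; u = γ_w × 2.40 = 23.54 kPa.
Total σ_h = 30.20 + 23.54 = 53.75 kPa.

53.7 kPa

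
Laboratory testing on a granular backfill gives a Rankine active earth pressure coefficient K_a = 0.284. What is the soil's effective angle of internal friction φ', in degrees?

33.9°

K_a = tan²(45° − φ/2) ⇒ 45° − φ/2 = arctan(√0.284) = 28.05°.
φ = 2(45° − 28.05°) = 33.89°.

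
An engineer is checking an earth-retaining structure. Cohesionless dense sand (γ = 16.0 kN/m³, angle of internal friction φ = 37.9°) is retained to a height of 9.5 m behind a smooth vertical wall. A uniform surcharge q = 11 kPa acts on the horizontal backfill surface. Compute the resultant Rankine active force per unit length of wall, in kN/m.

197 kN/m

K_a = tan²(45° − φ/2) = 0.2389.
Soil triangle: ½ K_a γ H² = 0.5×0.2389×16.0×9.5² = 172.5 kN/m.
Surcharge rectangle: K_a q H = 0.2389×11×9.5 = 24.97 kN/m.
Total = 172.5 + 24.97 = 197.5 kN/m.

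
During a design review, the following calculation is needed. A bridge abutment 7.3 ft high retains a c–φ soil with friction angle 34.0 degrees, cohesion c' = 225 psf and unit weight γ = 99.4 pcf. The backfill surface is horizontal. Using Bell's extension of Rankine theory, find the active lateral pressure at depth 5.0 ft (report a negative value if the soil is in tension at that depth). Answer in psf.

-98.8 psf

K_a = (1 − sin φ)/(1 + sin φ) = 0.2827.
σ_a = K_a γ z − 2c√K_a = 0.2827×99.4×5.0 − 2×225×0.5317 = -98.76 psf.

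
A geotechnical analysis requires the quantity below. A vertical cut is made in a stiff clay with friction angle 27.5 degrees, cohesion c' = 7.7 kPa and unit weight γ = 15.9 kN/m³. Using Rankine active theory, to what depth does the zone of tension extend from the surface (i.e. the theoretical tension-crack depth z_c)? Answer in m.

1.60 m

K_a = tan²(45° − 27.5°/2) = 0.3682; √K_a = 0.6068.
The active pressure is zero where K_a γ z = 2c√K_a, so z_c = 2c/(γ√K_a) = 2×7.7/(15.9×0.6068) = 1.596 m.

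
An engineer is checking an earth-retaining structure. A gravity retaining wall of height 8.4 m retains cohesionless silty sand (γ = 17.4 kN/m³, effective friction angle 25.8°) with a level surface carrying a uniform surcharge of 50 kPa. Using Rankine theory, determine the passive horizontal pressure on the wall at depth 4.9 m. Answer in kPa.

K_p = (1 + sin φ)/(1 − sin φ) = 2.541.
σ_v = γz + q = 17.4 × 4.9 + 50 = 135.3 kPa.
σ_h = K_p σ_v = 2.541 × 135.3 = 343.7 kPa.

344 kPa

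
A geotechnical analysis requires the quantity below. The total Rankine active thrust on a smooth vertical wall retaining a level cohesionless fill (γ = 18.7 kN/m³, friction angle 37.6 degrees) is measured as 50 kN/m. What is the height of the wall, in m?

4.70 m

K_a = 0.2421. P_a = ½ K_a γ H² ⇒ H = √(2P_a/(K_a γ)).
H = √(2×50/(0.2421×18.7)) = 4.700 m.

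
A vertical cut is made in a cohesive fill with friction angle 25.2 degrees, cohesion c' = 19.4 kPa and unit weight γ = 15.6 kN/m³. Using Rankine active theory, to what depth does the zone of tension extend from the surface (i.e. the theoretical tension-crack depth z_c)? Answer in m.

3.92 m

K_a = tan²(45° − 25.2°/2) = 0.4027; √K_a = 0.6346.
The active pressure is zero where K_a γ z = 2c√K_a, so z_c = 2c/(γ√K_a) = 2×19.4/(15.6×0.6346) = 3.919 m.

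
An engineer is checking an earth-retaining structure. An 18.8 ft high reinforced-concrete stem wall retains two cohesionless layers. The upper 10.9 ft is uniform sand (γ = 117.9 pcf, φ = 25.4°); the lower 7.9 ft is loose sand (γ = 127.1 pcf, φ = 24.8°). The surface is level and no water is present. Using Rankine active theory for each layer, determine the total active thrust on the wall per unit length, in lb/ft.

K_a1 = tan²(45°−25.4°/2) = 0.3996; K_a2 = tan²(45°−24.8°/2) = 0.4090.
Layer 1: σ at base = K_a1 γ₁ h₁ = 513.6 psf; P₁ = ½×513.6×10.9 = 2799.
Layer 2: σ_v at top = γ₁h₁ = 1285; σ_h top = K_a2×1285 = 525.6; σ_h base = K_a2×(1285+127.1×7.9) = 936.3.
P₂ = ½(525.6+936.3)×7.9 = 5774. Total P_a = 2799+5774 = 8573 lb/ft.

8570 lb/ft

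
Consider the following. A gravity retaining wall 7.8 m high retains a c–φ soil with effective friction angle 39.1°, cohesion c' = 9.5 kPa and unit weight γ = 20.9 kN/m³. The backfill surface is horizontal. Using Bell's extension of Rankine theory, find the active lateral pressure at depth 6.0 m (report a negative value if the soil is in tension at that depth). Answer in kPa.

19.4 kPa

K_a = (1 − sin φ)/(1 + sin φ) = 0.2265.
σ_a = K_a γ z − 2c√K_a = 0.2265×20.9×6.0 − 2×9.5×0.4759 = 19.36 kPa.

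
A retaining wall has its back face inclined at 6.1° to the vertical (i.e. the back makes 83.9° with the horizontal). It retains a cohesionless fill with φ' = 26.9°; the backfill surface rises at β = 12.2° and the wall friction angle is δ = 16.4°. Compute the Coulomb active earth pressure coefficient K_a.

K_a = sin²(α+φ) / [sin²α · sin(α−δ) · (1 + √{sin(φ+δ)sin(φ−β) / (sin(α−δ)sin(α+β))})²].
With α = 83.9°, φ = 26.9°, δ = 16.4°, β = 12.2°: K_a = 0.4644.

0.464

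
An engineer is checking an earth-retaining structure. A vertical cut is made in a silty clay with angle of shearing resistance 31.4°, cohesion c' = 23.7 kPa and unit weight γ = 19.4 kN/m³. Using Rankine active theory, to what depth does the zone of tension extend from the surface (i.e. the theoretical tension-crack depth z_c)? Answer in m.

K_a = tan²(45° − 31.4°/2) = 0.3149; √K_a = 0.5612.
The active pressure is zero where K_a γ z = 2c√K_a, so z_c = 2c/(γ√K_a) = 2×23.7/(19.4×0.5612) = 4.354 m.

4.35 m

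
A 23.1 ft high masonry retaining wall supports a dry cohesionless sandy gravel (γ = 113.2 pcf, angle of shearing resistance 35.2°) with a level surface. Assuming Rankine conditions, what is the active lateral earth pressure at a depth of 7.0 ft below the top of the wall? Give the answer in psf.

K_a = (1 − sin φ)/(1 + sin φ) = 0.2687.
σ_h = K_a γ z = 0.2687 × 113.2 × 7.0 = 212.9 psf.

213 psf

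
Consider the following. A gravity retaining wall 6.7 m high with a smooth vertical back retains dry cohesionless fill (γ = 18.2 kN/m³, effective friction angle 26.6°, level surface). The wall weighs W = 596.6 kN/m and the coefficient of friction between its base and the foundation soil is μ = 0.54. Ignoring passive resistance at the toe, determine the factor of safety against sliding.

2.07

K_a = tan²(45° − 26.6°/2) = 0.3814.
P_a = ½K_aγH² = 0.5×0.3814×18.2×6.7² = 155.8 kN/m, acting at H/3 = 2.233 m above the base.
FS_sliding = μW / P_a = 0.54×596.6 / 155.8 = 2.068.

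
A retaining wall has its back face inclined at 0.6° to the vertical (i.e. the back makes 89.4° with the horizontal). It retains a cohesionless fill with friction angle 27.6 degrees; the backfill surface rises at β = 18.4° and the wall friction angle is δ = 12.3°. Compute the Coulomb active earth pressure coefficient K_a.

K_a = sin²(α+φ) / [sin²α · sin(α−δ) · (1 + √{sin(φ+δ)sin(φ−β) / (sin(α−δ)sin(α+β))})²].
With α = 89.4°, φ = 27.6°, δ = 12.3°, β = 18.4°: K_a = 0.4588.

0.459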